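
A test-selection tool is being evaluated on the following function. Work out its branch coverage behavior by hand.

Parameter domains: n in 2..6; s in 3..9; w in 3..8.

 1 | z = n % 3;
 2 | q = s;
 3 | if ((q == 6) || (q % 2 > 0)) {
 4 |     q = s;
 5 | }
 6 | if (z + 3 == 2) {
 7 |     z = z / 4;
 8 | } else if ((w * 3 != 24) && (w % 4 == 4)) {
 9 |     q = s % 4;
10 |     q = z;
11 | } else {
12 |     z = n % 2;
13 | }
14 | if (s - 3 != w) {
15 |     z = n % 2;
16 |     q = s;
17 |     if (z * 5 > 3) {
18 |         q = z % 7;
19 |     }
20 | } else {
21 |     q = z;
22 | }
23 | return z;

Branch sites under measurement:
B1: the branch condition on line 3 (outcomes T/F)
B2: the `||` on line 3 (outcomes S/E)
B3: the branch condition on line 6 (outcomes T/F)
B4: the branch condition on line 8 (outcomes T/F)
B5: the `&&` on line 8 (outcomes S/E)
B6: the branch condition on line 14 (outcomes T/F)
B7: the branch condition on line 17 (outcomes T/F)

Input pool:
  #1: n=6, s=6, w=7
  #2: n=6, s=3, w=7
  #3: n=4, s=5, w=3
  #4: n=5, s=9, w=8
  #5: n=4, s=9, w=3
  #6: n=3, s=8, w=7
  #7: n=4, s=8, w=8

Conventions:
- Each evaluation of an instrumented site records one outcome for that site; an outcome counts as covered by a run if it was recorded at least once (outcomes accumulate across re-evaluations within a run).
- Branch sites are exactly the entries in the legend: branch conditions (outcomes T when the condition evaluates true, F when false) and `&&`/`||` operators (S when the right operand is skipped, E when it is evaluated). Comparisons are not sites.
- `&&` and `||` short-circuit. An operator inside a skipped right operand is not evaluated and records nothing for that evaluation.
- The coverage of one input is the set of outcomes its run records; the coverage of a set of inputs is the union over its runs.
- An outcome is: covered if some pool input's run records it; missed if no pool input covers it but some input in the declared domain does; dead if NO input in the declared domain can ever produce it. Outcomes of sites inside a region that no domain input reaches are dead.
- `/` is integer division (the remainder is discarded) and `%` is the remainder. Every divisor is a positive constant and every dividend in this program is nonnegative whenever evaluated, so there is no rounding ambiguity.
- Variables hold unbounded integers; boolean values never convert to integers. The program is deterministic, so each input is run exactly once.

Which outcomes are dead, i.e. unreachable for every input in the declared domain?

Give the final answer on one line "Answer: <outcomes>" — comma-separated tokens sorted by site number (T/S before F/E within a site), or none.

checking every outcome against all 210 domain inputs:
  B3=T: zero occurrences over every domain input -> dead
  B4=T: zero occurrences over every domain input -> dead
  reachable outcomes have witnesses, e.g. B1=T (e.g. n=2, s=3, w=3), B1=F (e.g. n=2, s=4, w=3), B2=S (e.g. n=2, s=6, w=3), B2=E (e.g. n=2, s=3, w=3)

Answer: B3=T, B4=T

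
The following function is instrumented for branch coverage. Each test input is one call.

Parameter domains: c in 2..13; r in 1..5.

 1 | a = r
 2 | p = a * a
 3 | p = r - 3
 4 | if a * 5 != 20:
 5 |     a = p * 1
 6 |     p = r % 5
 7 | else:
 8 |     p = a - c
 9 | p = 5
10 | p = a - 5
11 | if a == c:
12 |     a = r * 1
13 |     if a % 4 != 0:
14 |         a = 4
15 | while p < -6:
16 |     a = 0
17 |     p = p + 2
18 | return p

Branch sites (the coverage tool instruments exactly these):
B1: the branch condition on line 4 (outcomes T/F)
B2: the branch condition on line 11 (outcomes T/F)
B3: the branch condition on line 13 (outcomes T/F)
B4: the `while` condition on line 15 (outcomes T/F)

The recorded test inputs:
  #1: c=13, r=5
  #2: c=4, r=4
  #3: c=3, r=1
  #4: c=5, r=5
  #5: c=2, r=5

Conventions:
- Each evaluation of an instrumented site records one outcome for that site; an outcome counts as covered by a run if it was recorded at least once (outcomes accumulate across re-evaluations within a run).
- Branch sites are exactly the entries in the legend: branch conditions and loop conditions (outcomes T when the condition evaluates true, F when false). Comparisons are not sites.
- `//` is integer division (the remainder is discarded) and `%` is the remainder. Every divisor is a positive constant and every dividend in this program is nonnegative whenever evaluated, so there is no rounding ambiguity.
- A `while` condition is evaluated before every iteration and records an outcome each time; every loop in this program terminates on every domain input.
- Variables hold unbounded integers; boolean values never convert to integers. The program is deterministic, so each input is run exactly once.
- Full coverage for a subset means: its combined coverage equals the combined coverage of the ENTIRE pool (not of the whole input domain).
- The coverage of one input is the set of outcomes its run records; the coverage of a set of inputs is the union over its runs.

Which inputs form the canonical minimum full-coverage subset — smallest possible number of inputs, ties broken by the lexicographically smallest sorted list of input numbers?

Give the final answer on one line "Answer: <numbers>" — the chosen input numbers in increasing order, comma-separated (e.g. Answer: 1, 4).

input #1 (c=13, r=5): events B1->T, B2->F, B4->F; covers B1=T, B2=F, B4=F
input #2 (c=4, r=4): events B1->F, B2->T, B3->F, B4->F; covers B1=F, B2=T, B3=F, B4=F
input #3 (c=3, r=1): events B1->T, B2->F, B4->T, B4->F; covers B1=T, B2=F, B4=T, B4=F
input #4 (c=5, r=5): events B1->T, B2->F, B4->F; covers B1=T, B2=F, B4=F
input #5 (c=2, r=5): events B1->T, B2->T, B3->T, B4->F; covers B1=T, B2=T, B3=T, B4=F
union over all inputs: B1=T, B1=F, B2=T, B2=F, B3=T, B3=F, B4=T, B4=F (8 outcomes)
no size-1 subset reaches all 8 outcomes (best union: 4/8)
no size-2 subset reaches all 8 outcomes (best union: 7/8)
inputs {2, 3, 5} (size 3) cover everything; no size-3 subset with a lexicographically smaller index list covers all 8

Answer: 2, 3, 5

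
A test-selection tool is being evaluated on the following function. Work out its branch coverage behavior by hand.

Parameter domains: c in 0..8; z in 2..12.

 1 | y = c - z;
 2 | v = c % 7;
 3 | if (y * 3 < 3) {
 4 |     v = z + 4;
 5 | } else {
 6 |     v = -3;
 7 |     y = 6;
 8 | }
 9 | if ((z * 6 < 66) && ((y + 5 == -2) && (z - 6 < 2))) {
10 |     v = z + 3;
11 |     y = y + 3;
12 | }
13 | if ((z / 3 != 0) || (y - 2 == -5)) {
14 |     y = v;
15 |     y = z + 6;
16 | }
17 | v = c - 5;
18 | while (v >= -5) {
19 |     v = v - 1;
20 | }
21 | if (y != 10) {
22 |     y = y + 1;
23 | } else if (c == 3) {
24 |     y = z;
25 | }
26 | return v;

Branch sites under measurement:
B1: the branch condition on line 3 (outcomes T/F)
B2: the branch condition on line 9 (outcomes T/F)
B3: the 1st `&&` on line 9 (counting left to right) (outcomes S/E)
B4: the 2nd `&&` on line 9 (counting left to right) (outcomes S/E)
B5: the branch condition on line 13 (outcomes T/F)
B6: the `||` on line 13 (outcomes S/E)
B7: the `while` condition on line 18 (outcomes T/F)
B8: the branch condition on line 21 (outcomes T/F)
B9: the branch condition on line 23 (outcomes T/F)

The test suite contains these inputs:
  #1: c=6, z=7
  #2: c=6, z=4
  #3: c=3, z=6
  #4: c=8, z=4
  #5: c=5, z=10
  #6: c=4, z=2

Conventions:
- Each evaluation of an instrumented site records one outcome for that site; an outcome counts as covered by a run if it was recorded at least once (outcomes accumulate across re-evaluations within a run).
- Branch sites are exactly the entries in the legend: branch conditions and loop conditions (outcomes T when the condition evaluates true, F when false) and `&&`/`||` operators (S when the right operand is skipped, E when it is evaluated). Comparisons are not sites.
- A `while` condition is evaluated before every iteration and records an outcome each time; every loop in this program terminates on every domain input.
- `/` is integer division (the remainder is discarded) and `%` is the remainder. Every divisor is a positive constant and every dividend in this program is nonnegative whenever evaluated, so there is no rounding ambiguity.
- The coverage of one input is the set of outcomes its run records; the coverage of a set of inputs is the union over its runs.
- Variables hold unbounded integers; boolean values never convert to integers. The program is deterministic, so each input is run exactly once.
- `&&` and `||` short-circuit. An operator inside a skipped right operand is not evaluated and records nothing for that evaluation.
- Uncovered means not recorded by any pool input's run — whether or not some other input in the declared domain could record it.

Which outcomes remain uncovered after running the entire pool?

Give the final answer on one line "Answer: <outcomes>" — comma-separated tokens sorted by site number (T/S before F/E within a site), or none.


test 1 (c=6, z=7) hits B1=T, B2=F, B3=E, B4=S, B5=T, B6=S, B7=T, B7=F, B8=T
test 2 (c=6, z=4) hits B1=F, B2=F, B3=E, B4=S, B5=T, B6=S, B7=T, B7=F, B8=F, B9=F
test 3 (c=3, z=6) hits B1=T, B2=F, B3=E, B4=S, B5=T, B6=S, B7=T, B7=F, B8=T
test 4 (c=8, z=4) hits B1=F, B2=F, B3=E, B4=S, B5=T, B6=S, B7=T, B7=F, B8=F, B9=F
test 5 (c=5, z=10) hits B1=T, B2=F, B3=E, B4=S, B5=T, B6=S, B7=T, B7=F, B8=T
test 6 (c=4, z=2) hits B1=F, B2=F, B3=E, B4=S, B5=F, B6=E, B7=T, B7=F, B8=T
union over the pool: B1=T, B1=F, B2=F, B3=E, B4=S, B5=T, B5=F, B6=S, B6=E, B7=T, B7=F, B8=T, B8=F, B9=F
uncovered (4 of 18): B2=T, B3=S, B4=E, B9=T
Answer: B2=T, B3=S, B4=E, B9=T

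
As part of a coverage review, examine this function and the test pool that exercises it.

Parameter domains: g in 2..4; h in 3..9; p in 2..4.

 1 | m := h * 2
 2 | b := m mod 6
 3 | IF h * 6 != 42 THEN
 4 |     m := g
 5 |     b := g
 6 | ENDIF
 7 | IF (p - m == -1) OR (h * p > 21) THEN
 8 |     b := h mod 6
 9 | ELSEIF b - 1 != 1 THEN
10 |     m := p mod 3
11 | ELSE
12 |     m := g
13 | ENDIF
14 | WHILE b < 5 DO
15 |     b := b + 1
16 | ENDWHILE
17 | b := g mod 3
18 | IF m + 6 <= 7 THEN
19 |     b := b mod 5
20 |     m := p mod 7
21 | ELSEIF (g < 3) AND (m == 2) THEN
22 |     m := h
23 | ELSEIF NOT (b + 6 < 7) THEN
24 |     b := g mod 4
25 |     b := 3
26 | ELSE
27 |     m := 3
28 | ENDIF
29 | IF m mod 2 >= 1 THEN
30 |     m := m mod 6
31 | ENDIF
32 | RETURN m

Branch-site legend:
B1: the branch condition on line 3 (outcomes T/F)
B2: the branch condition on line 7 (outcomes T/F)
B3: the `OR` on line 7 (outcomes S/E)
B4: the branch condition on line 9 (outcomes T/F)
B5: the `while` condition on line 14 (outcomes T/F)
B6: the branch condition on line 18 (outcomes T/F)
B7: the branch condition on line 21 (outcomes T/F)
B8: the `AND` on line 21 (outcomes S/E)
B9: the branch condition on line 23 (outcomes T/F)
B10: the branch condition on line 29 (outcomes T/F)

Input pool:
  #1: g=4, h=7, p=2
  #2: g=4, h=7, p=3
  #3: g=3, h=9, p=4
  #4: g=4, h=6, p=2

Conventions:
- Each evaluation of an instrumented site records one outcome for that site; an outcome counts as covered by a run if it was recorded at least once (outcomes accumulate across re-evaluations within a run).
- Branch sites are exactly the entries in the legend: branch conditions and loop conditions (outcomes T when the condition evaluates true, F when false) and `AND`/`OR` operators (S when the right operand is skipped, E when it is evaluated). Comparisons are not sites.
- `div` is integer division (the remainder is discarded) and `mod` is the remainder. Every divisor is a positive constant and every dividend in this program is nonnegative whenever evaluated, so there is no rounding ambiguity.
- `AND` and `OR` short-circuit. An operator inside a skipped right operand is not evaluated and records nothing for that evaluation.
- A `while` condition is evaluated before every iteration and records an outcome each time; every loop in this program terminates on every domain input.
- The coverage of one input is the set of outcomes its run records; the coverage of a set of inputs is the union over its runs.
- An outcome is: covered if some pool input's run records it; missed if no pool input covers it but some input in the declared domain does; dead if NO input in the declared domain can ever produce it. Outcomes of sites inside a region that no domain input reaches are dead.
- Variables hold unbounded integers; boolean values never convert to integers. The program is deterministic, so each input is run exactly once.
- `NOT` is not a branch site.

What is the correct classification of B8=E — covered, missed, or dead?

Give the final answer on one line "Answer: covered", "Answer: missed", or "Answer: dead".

no pool input records B8=E
but domain input (g=2, h=3, p=2) does record it -> reachable, so missed

Answer: missed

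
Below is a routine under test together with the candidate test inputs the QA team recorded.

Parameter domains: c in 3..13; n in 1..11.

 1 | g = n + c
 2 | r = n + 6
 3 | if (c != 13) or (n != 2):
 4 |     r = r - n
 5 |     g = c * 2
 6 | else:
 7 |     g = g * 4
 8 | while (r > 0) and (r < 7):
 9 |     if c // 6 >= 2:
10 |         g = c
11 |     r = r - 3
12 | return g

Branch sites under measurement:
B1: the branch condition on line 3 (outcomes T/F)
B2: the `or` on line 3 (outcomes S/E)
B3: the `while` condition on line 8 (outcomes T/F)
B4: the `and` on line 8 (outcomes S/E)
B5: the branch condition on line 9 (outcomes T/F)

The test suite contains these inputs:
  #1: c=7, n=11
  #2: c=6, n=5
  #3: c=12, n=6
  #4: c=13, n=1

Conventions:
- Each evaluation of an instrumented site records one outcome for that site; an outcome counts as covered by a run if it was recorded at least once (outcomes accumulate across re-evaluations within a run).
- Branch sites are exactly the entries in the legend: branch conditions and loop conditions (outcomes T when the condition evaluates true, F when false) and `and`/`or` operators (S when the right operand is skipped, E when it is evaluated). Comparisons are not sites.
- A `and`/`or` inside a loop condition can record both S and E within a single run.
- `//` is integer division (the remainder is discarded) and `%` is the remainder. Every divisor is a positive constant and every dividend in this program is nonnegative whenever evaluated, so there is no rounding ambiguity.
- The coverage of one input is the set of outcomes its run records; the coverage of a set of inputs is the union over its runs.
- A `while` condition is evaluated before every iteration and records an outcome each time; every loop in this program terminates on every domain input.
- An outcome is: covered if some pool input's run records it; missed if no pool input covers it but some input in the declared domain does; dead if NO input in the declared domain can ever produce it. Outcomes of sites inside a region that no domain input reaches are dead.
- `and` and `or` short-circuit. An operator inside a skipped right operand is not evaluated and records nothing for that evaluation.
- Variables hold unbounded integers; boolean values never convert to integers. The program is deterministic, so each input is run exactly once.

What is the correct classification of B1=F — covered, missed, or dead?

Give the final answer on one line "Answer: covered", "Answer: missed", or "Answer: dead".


no pool input records B1=F
but domain input (c=13, n=2) does record it -> reachable, so missed
Answer: missed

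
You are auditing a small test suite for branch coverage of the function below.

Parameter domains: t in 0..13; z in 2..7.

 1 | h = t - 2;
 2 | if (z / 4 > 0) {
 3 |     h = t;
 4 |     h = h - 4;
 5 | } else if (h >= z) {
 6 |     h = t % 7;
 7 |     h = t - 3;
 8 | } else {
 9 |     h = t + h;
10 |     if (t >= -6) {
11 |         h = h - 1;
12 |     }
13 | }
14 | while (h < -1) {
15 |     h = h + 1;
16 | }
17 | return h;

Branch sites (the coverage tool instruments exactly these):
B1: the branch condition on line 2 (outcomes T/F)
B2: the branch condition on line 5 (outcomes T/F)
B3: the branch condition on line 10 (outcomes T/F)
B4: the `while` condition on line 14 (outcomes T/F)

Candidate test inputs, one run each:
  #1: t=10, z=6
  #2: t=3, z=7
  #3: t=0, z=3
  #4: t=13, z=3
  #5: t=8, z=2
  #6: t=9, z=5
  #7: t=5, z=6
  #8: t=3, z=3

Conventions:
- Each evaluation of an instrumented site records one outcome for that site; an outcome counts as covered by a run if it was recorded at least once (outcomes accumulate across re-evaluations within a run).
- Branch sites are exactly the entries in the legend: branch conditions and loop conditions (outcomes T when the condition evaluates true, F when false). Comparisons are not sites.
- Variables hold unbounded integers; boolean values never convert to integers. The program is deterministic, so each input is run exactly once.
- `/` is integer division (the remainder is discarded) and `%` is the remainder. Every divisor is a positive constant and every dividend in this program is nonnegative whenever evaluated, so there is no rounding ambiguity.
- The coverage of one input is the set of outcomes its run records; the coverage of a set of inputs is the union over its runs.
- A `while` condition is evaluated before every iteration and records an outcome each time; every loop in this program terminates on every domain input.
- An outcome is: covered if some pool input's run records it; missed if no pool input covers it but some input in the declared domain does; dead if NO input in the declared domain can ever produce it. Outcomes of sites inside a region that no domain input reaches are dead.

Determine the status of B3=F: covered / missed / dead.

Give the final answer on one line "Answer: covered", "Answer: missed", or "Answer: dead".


no pool input records B3=F
checking all 84 inputs in the declared domain: B3=F is never recorded -> dead
Answer: dead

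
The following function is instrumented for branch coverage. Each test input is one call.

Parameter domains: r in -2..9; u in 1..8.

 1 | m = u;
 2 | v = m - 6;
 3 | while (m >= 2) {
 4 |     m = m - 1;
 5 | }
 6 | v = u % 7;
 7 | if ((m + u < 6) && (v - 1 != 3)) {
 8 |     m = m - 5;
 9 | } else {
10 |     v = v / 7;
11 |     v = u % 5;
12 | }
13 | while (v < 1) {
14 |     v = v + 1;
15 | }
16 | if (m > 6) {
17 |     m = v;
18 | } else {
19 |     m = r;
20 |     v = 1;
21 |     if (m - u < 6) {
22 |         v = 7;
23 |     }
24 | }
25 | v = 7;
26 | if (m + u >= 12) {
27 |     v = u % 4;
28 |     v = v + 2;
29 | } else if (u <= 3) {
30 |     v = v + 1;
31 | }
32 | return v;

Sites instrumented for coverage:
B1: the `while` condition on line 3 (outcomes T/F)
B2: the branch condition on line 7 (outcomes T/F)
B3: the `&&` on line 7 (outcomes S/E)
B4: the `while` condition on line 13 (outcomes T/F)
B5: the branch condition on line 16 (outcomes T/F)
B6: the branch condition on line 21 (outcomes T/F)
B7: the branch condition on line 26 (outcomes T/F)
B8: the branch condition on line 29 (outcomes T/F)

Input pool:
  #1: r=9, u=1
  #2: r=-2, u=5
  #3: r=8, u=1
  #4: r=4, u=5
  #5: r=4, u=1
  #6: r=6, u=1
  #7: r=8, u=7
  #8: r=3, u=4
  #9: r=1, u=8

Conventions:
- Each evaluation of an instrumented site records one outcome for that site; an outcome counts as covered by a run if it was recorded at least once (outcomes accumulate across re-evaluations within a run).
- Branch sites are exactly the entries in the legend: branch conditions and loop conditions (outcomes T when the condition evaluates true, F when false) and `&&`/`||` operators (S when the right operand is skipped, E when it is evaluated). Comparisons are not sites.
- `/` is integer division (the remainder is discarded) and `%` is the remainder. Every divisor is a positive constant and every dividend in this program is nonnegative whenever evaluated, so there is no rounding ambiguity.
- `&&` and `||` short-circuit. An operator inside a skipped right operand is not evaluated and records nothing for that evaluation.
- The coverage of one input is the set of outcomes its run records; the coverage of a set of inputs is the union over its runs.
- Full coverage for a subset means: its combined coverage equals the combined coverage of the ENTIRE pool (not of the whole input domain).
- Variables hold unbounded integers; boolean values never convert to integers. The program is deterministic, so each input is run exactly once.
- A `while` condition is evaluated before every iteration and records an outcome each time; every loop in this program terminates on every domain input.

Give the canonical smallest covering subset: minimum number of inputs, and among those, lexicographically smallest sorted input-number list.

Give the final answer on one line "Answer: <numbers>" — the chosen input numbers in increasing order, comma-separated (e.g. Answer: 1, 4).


test 1 (r=9, u=1) fires B1->F, B3->E, B2->T, B4->F, B5->F, B6->F, B7->F, B8->T; hits B1=F, B2=T, B3=E, B4=F, B5=F, B6=F, B7=F, B8=T
test 2 (r=-2, u=5) fires B1->T, B1->T, B1->T, B1->T, B1->F, B3->S, B2->F, B4->T, B4->F, B5->F, B6->T, B7->F, B8->F; hits B1=T, B1=F, B2=F, B3=S, B4=T, B4=F, B5=F, B6=T, B7=F, B8=F
test 3 (r=8, u=1) fires B1->F, B3->E, B2->T, B4->F, B5->F, B6->F, B7->F, B8->T; hits B1=F, B2=T, B3=E, B4=F, B5=F, B6=F, B7=F, B8=T
test 4 (r=4, u=5) fires B1->T, B1->T, B1->T, B1->T, B1->F, B3->S, B2->F, B4->T, B4->F, B5->F, B6->T, B7->F, B8->F; hits B1=T, B1=F, B2=F, B3=S, B4=T, B4=F, B5=F, B6=T, B7=F, B8=F
test 5 (r=4, u=1) fires B1->F, B3->E, B2->T, B4->F, B5->F, B6->T, B7->F, B8->T; hits B1=F, B2=T, B3=E, B4=F, B5=F, B6=T, B7=F, B8=T
test 6 (r=6, u=1) fires B1->F, B3->E, B2->T, B4->F, B5->F, B6->T, B7->F, B8->T; hits B1=F, B2=T, B3=E, B4=F, B5=F, B6=T, B7=F, B8=T
test 7 (r=8, u=7) fires B1->T, B1->T, B1->T, B1->T, B1->T, B1->T, B1->F, B3->S, B2->F, B4->F, B5->F, B6->T, B7->T; hits B1=T, B1=F, B2=F, B3=S, B4=F, B5=F, B6=T, B7=T
test 8 (r=3, u=4) fires B1->T, B1->T, B1->T, B1->F, B3->E, B2->F, B4->F, B5->F, B6->T, B7->F, B8->F; hits B1=T, B1=F, B2=F, B3=E, B4=F, B5=F, B6=T, B7=F, B8=F
test 9 (r=1, u=8) fires B1->T, B1->T, B1->T, B1->T, B1->T, B1->T, B1->T, B1->F, B3->S, B2->F, B4->F, B5->F, B6->T, B7->F, ...; hits B1=T, B1=F, B2=F, B3=S, B4=F, B5=F, B6=T, B7=F, B8=F
the full pool covers 15 outcomes: B1=T, B1=F, B2=T, B2=F, B3=S, B3=E, B4=T, B4=F, B5=F, B6=T, B6=F, B7=T, B7=F, B8=T, B8=F
checked all size-1 subsets: none covers 15 outcomes (max 10/15)
checked all size-2 subsets: none covers 15 outcomes (max 14/15)
the canonical winner is {1, 2, 7}: size 3, full 15-outcome coverage, earliest index list among size-3 covers
Answer: 1, 2, 7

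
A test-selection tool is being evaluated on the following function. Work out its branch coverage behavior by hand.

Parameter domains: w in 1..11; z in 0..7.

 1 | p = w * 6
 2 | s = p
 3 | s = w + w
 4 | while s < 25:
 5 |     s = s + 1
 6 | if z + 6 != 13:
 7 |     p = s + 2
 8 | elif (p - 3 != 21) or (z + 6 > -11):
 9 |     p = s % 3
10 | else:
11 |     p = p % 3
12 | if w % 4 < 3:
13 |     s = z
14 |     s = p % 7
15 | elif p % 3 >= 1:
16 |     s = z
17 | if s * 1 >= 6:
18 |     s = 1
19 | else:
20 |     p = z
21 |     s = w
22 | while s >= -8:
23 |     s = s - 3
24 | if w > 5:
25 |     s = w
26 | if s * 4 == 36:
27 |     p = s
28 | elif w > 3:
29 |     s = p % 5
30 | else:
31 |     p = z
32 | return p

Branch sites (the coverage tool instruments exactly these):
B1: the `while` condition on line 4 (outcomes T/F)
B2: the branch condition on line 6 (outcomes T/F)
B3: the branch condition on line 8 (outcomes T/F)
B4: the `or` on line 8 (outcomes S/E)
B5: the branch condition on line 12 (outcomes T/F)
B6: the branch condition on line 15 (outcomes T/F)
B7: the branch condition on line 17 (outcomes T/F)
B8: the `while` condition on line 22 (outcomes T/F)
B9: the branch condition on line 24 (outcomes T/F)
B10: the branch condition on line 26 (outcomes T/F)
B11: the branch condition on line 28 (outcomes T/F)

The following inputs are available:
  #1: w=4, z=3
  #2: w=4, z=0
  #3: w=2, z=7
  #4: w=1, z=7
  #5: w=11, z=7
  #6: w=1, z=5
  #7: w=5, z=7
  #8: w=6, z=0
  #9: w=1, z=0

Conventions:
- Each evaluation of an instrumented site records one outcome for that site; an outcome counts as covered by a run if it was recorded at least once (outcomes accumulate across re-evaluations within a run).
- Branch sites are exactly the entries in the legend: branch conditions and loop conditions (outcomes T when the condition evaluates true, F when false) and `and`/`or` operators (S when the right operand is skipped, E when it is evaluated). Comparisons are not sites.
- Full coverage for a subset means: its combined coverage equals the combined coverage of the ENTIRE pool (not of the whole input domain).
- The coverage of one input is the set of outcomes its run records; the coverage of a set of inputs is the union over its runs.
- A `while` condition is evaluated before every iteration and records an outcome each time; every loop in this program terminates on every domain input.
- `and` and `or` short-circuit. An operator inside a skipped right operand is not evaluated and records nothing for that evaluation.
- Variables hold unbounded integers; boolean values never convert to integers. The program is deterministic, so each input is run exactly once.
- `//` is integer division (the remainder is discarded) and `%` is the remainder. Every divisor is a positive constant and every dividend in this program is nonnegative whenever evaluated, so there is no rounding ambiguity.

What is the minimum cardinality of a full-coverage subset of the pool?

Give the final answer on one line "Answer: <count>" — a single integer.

test 1 (w=4, z=3) hits B1=T, B1=F, B2=T, B5=T, B7=T, B8=T, B8=F, B9=F, B10=F, B11=T
test 2 (w=4, z=0) hits B1=T, B1=F, B2=T, B5=T, B7=T, B8=T, B8=F, B9=F, B10=F, B11=T
test 3 (w=2, z=7) hits B1=T, B1=F, B2=F, B3=T, B4=S, B5=T, B7=F, B8=T, B8=F, B9=F, B10=F, B11=F
test 4 (w=1, z=7) hits B1=T, B1=F, B2=F, B3=T, B4=S, B5=T, B7=F, B8=T, B8=F, B9=F, B10=F, B11=F
test 5 (w=11, z=7) hits B1=T, B1=F, B2=F, B3=T, B4=S, B5=F, B6=T, B7=T, B8=T, B8=F, B9=T, B10=F, B11=T
test 6 (w=1, z=5) hits B1=T, B1=F, B2=T, B5=T, B7=T, B8=T, B8=F, B9=F, B10=F, B11=F
test 7 (w=5, z=7) hits B1=T, B1=F, B2=F, B3=T, B4=S, B5=T, B7=F, B8=T, B8=F, B9=F, B10=F, B11=T
test 8 (w=6, z=0) hits B1=T, B1=F, B2=T, B5=T, B7=T, B8=T, B8=F, B9=T, B10=F, B11=T
test 9 (w=1, z=0) hits B1=T, B1=F, B2=T, B5=T, B7=T, B8=T, B8=F, B9=F, B10=F, B11=F
pool-wide coverage (18 outcomes): B1=T, B1=F, B2=T, B2=F, B3=T, B4=S, B5=T, B5=F, B6=T, B7=T, B7=F, B8=T, B8=F, B9=T, B9=F, B10=F, B11=T, B11=F
no size-1 subset reaches all 18 outcomes (best union: 13/18)
no size-2 subset reaches all 18 outcomes (best union: 17/18)
size 3: inputs {1, 3, 5} cover all 18 outcomes, and no lexicographically smaller subset of this size does

Answer: 3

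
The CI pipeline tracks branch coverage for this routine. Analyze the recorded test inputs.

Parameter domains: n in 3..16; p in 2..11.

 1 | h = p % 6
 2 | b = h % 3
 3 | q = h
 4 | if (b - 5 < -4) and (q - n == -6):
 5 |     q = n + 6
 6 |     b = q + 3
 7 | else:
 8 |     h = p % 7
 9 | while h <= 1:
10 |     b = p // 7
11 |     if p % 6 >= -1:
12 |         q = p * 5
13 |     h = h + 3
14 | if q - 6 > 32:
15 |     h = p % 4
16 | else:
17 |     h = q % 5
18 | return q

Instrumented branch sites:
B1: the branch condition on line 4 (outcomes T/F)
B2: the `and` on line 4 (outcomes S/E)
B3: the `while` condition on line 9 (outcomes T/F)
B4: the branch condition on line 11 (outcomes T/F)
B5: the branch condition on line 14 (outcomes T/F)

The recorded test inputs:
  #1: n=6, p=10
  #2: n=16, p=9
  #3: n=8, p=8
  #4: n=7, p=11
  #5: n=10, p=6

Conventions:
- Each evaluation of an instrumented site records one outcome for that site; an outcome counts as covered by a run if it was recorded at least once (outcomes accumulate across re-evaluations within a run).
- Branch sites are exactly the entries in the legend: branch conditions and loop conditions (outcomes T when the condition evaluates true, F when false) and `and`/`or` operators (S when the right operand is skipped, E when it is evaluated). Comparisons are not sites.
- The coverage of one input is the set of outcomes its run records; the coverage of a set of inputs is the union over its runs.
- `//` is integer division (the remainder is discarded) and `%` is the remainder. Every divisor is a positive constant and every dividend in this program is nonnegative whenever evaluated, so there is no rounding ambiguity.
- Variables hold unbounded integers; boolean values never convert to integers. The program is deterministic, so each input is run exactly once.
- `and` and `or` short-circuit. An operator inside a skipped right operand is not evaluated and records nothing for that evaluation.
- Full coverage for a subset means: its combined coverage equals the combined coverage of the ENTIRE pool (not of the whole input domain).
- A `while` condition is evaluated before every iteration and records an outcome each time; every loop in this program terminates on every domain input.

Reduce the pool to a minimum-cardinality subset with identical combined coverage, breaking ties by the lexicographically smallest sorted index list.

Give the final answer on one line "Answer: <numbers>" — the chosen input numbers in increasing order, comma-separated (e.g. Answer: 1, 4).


input #1, n=6, p=10: events B2->S, B1->F, B3->F, B5->F; outcomes B1=F, B2=S, B3=F, B5=F
input #2, n=16, p=9: events B2->E, B1->F, B3->F, B5->F; outcomes B1=F, B2=E, B3=F, B5=F
input #3, n=8, p=8: events B2->S, B1->F, B3->T, B4->T, B3->F, B5->T; outcomes B1=F, B2=S, B3=T, B3=F, B4=T, B5=T
input #4, n=7, p=11: events B2->S, B1->F, B3->F, B5->F; outcomes B1=F, B2=S, B3=F, B5=F
input #5, n=10, p=6: events B2->E, B1->F, B3->F, B5->F; outcomes B1=F, B2=E, B3=F, B5=F
pool-wide coverage (8 outcomes): B1=F, B2=S, B2=E, B3=T, B3=F, B4=T, B5=T, B5=F
no size-1 subset reaches all 8 outcomes (best union: 6/8)
the canonical winner is {2, 3}: size 2, full 8-outcome coverage, earliest index list among size-2 covers
Answer: 2, 3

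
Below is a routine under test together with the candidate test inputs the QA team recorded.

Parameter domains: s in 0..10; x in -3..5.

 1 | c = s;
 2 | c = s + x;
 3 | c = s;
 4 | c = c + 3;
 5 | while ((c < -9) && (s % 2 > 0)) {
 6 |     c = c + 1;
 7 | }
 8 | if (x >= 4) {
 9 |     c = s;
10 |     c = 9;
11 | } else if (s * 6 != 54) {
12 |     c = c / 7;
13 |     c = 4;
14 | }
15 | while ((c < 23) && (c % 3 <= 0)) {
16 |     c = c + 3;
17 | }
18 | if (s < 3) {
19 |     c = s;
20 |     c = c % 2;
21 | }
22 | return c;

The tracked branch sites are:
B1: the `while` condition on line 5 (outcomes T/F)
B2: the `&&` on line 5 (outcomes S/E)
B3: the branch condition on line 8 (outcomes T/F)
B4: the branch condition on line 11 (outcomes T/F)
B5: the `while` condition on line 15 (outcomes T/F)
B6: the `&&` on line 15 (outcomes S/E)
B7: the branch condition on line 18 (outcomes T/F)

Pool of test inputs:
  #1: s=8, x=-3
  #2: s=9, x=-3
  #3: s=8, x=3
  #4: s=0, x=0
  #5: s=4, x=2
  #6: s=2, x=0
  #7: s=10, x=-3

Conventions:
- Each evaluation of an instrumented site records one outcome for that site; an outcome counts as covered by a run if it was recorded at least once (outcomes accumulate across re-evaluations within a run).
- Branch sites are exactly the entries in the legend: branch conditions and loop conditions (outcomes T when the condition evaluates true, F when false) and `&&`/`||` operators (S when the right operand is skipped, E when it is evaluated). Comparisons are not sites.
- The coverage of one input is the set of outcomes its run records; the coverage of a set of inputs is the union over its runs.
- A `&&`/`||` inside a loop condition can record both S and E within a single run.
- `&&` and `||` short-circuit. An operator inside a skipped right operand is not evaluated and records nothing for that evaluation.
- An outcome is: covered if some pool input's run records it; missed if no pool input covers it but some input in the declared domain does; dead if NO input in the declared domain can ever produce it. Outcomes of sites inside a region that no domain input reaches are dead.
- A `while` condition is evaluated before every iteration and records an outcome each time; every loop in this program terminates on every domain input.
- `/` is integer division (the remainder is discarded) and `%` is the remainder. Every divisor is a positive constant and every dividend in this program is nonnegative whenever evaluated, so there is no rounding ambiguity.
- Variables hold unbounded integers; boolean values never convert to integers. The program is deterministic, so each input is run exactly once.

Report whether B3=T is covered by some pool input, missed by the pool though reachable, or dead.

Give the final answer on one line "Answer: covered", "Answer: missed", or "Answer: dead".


no pool input records B3=T
but domain input (s=0, x=4) does record it -> reachable, so missed
Answer: missed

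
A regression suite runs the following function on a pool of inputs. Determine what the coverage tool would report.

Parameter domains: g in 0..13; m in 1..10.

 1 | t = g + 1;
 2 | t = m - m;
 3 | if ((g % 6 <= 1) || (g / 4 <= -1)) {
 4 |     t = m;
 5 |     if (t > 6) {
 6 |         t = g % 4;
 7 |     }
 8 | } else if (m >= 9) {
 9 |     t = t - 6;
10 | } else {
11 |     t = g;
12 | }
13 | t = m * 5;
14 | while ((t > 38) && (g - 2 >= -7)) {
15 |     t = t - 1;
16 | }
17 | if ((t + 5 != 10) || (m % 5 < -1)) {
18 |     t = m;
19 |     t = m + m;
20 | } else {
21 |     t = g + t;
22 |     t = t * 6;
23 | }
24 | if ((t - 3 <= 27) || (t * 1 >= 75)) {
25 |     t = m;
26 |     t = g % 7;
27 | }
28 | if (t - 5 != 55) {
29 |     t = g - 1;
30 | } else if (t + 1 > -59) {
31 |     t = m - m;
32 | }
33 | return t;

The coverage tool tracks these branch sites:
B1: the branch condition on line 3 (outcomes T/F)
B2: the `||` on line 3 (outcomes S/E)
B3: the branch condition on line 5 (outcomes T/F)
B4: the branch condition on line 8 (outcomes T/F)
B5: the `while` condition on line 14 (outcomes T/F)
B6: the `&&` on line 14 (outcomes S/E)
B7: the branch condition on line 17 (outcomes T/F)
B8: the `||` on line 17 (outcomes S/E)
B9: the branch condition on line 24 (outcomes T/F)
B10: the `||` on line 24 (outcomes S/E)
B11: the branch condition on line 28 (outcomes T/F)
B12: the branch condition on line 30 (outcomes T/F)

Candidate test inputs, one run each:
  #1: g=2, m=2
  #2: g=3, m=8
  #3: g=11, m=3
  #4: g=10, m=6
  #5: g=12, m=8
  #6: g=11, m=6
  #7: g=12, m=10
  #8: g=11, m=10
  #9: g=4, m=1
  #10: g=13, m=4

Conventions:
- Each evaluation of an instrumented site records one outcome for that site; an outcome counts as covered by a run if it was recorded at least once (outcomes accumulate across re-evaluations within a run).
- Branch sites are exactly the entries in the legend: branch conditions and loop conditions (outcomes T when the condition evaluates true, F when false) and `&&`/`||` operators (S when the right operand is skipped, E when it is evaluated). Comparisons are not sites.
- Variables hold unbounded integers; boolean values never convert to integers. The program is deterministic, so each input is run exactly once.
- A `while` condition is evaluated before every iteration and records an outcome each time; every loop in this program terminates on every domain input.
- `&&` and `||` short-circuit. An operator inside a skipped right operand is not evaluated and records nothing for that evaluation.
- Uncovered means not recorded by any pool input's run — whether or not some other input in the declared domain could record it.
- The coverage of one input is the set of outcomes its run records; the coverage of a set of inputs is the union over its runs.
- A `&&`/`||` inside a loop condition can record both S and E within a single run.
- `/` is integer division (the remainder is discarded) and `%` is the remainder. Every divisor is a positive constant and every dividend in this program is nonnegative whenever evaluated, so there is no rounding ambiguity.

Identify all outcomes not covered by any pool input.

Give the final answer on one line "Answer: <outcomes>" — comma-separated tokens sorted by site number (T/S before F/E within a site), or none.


input #1 (g=2, m=2): events B2->E, B1->F, B4->F, B6->S, B5->F, B8->S, B7->T, B10->S, B9->T, B11->T; covers B1=F, B2=E, B4=F, B5=F, B6=S, B7=T, B8=S, B9=T, B10=S, B11=T
input #2 (g=3, m=8): events B2->E, B1->F, B4->F, B6->E, B5->T, B6->E, B5->T, B6->S, B5->F, B8->S, B7->T, B10->S, B9->T, B11->T; covers B1=F, B2=E, B4=F, B5=T, B5=F, B6=S, B6=E, B7=T, B8=S, B9=T, B10=S, B11=T
input #3 (g=11, m=3): events B2->E, B1->F, B4->F, B6->S, B5->F, B8->S, B7->T, B10->S, B9->T, B11->T; covers B1=F, B2=E, B4=F, B5=F, B6=S, B7=T, B8=S, B9=T, B10=S, B11=T
input #4 (g=10, m=6): events B2->E, B1->F, B4->F, B6->S, B5->F, B8->S, B7->T, B10->S, B9->T, B11->T; covers B1=F, B2=E, B4=F, B5=F, B6=S, B7=T, B8=S, B9=T, B10=S, B11=T
input #5 (g=12, m=8): events B2->S, B1->T, B3->T, B6->E, B5->T, B6->E, B5->T, B6->S, B5->F, B8->S, B7->T, B10->S, B9->T, B11->T; covers B1=T, B2=S, B3=T, B5=T, B5=F, B6=S, B6=E, B7=T, B8=S, B9=T, B10=S, B11=T
input #6 (g=11, m=6): events B2->E, B1->F, B4->F, B6->S, B5->F, B8->S, B7->T, B10->S, B9->T, B11->T; covers B1=F, B2=E, B4=F, B5=F, B6=S, B7=T, B8=S, B9=T, B10=S, B11=T
input #7 (g=12, m=10): events B2->S, B1->T, B3->T, B6->E, B5->T, B6->E, B5->T, B6->E, B5->T, B6->E, B5->T, B6->E, B5->T, B6->E, ...; covers B1=T, B2=S, B3=T, B5=T, B5=F, B6=S, B6=E, B7=T, B8=S, B9=T, B10=S, B11=T
input #8 (g=11, m=10): events B2->E, B1->F, B4->T, B6->E, B5->T, B6->E, B5->T, B6->E, B5->T, B6->E, B5->T, B6->E, B5->T, B6->E, ...; covers B1=F, B2=E, B4=T, B5=T, B5=F, B6=S, B6=E, B7=T, B8=S, B9=T, B10=S, B11=T
input #9 (g=4, m=1): events B2->E, B1->F, B4->F, B6->S, B5->F, B8->E, B7->F, B10->E, B9->F, B11->T; covers B1=F, B2=E, B4=F, B5=F, B6=S, B7=F, B8=E, B9=F, B10=E, B11=T
input #10 (g=13, m=4): events B2->S, B1->T, B3->F, B6->S, B5->F, B8->S, B7->T, B10->S, B9->T, B11->T; covers B1=T, B2=S, B3=F, B5=F, B6=S, B7=T, B8=S, B9=T, B10=S, B11=T
union over the pool: B1=T, B1=F, B2=S, B2=E, B3=T, B3=F, B4=T, B4=F, B5=T, B5=F, B6=S, B6=E, B7=T, B7=F, B8=S, B8=E, B9=T, B9=F, B10=S, B10=E, B11=T
uncovered (3 of 24): B11=F, B12=T, B12=F
Answer: B11=F, B12=T, B12=F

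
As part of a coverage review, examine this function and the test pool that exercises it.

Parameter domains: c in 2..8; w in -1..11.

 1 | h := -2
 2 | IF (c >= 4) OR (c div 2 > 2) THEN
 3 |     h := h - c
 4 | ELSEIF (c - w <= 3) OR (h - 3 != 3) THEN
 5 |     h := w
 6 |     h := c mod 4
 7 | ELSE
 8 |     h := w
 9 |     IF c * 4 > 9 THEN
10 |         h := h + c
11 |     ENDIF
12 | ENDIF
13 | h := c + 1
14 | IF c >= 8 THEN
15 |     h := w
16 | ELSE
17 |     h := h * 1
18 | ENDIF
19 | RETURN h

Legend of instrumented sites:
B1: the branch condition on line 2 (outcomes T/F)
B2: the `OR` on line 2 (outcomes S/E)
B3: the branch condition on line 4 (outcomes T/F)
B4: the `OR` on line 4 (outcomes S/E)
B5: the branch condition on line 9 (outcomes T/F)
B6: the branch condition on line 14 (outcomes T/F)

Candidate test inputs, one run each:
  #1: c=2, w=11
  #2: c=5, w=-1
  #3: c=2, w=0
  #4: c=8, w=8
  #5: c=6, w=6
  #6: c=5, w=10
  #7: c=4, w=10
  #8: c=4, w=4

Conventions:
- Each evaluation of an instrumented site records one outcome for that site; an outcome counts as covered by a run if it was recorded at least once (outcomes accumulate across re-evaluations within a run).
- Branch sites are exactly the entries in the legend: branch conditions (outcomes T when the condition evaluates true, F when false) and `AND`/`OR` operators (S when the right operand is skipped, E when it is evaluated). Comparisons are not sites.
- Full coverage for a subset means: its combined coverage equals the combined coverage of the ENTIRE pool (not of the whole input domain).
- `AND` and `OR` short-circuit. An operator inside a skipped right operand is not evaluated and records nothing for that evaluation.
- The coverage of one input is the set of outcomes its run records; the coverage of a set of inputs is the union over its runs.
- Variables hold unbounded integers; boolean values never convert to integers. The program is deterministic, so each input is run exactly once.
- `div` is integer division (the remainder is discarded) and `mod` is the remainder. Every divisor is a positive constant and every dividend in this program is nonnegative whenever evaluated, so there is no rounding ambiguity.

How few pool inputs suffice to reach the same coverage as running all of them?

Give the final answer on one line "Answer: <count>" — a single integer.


run #1 (c=2, w=11) records B1=F, B2=E, B3=T, B4=S, B6=F
run #2 (c=5, w=-1) records B1=T, B2=S, B6=F
run #3 (c=2, w=0) records B1=F, B2=E, B3=T, B4=S, B6=F
run #4 (c=8, w=8) records B1=T, B2=S, B6=T
run #5 (c=6, w=6) records B1=T, B2=S, B6=F
run #6 (c=5, w=10) records B1=T, B2=S, B6=F
run #7 (c=4, w=10) records B1=T, B2=S, B6=F
run #8 (c=4, w=4) records B1=T, B2=S, B6=F
together the pool reaches 8 outcomes: B1=T, B1=F, B2=S, B2=E, B3=T, B4=S, B6=T, B6=F
size 1 is not enough: best union over all size-1 subsets is 5/8
size 2: inputs {1, 4} cover all 8 outcomes, and no lexicographically smaller subset of this size does
Answer: 2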